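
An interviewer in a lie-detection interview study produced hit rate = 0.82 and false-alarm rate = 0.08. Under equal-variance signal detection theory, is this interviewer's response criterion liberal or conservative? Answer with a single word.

conservative

z(H) = 0.915, z(FA) = -1.405
c = −½·(z(H) + z(FA)) = 0.245
c > 0 → conservative criterion (biased toward responding “no”).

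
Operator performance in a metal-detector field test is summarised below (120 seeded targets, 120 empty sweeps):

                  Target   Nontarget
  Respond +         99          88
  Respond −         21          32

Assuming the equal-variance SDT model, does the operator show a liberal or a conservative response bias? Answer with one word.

liberal

z(H) = 0.935, z(FA) = 0.623
c = −½·(z(H) + z(FA)) = -0.779
c < 0 → liberal criterion (biased toward responding “yes”).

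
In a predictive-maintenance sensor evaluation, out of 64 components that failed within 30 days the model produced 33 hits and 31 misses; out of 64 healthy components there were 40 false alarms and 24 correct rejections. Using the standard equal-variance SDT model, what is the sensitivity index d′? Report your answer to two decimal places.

d′ = -0.28

H = 33/64 = 0.5156
FA = 40/64 = 0.6250
Φ⁻¹(H) = Φ⁻¹(0.5156) = 0.039
Φ⁻¹(FA) = Φ⁻¹(0.6250) = 0.319
d' = z(H) − z(FA) = 0.039 − 0.319 = -0.280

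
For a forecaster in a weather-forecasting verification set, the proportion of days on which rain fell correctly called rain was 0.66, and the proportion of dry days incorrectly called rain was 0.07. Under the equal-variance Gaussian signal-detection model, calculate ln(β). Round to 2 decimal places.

ln β = 1.00

z(H) = 0.412
z(FA) = -1.476
ln β = −½·[z(H)² − z(FA)²] = −0.5 × (0.170 − 2.179) = 1.0045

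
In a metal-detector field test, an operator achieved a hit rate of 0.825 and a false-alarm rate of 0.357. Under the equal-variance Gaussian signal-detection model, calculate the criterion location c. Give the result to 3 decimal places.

z(0.825) = 0.9346, z(0.357) = -0.3665
c = −½·[z(H) + z(FA)] = −0.5 × (0.9346 + (-0.3665)) = -0.28405

c = -0.284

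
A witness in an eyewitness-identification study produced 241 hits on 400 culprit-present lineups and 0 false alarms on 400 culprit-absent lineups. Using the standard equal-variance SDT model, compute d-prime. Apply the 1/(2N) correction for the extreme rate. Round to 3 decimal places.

The false-alarm rate is 0/400 = 0, so apply the 1/(2N) correction: FA → 1/(2·400) = 0.00125.
z(H) = z(0.60250) = 0.2598
z(FA) = z(0.00125) = -3.0233
d' = 0.2598 − (-3.0233) = 3.2831

d-prime = 3.283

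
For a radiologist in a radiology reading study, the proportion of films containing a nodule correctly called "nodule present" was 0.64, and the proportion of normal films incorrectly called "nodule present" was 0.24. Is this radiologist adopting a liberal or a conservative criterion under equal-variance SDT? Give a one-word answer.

conservative

z(H) = 0.358, z(FA) = -0.706
c = −½·(z(H) + z(FA)) = 0.174
c > 0 → conservative criterion (biased toward responding “no”).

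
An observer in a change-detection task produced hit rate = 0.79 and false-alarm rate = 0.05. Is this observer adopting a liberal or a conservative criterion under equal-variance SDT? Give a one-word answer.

z(H) = 0.806, z(FA) = -1.645
c = −½·(z(H) + z(FA)) = 0.4195
c > 0 → conservative criterion (biased toward responding “no”).

conservative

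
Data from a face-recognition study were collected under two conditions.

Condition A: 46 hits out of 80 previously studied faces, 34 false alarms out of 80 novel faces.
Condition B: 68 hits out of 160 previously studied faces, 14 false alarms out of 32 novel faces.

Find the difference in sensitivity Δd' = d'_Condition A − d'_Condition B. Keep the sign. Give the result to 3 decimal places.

Condition A: z(0.5750) = 0.1891, z(0.4250) = -0.1891, d' = 0.3782
Condition B: z(0.4250) = -0.1891, z(0.4375) = -0.1573, d' = -0.0318
Δd' = d'_Condition A − d'_Condition B = 0.3782 − (-0.0318) = 0.4100
Condition A has the higher sensitivity.

Δd' = 0.410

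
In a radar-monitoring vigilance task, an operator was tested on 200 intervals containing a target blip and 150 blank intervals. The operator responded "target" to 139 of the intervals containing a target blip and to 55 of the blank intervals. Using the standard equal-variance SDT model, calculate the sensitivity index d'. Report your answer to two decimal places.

d' = 0.85

H = 139/200 = 0.6950
FA = 55/150 = 0.3667
z(H) = 0.5101
z(FA) = -0.3406
d' = z(H) − z(FA) = 0.5101 − (-0.3406) = 0.8507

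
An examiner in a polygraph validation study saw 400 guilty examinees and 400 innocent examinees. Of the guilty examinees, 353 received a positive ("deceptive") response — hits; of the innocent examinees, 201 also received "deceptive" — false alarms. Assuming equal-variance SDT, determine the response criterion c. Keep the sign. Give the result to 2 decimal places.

H = 353/400 = 0.8825
FA = 201/400 = 0.5025
Φ⁻¹(H) = 1.1876
Φ⁻¹(FA) = 0.0063
c = −½·[z(H) + z(FA)] = −0.5 × (1.1876 + 0.0063) = -0.59695

c = -0.60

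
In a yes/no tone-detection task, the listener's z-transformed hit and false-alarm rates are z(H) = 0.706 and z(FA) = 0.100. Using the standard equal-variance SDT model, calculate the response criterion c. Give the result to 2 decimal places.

c = -0.40

c = −½·[z(H) + z(FA)] = −½·(0.706 + 0.100) = -0.403
c < 0: the listener has a liberal response bias.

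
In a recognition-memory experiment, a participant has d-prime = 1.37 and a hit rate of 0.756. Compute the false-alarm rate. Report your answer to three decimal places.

false-alarm rate = 0.249

z(hit rate) = z(0.756) = 0.6935
z(FA) = z(H) − d' = 0.6935 − 1.37 = -0.6765
false-alarm rate = Φ(-0.6765) = 0.2494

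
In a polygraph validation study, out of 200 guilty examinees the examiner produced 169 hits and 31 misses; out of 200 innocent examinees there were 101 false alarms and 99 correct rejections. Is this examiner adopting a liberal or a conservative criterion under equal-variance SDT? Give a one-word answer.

liberal

z(H) = 1.015, z(FA) = 0.013
c = −½·(z(H) + z(FA)) = -0.514
c < 0 → liberal criterion (biased toward responding “yes”).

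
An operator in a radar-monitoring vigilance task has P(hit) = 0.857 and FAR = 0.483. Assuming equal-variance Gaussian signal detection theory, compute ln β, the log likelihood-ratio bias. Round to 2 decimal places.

ln β = -0.57

z(H) = 1.067
z(FA) = -0.043
ln β = −½·[z(H)² − z(FA)²] = −0.5 × (1.138 − 0.002) = -0.568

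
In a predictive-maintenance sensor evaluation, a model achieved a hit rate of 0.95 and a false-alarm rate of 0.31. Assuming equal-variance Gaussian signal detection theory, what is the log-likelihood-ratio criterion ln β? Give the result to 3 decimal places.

z(H) = z(0.95) = 1.6449
z(FA) = z(0.31) = -0.4959
ln β = −½·[z(H)² − z(FA)²] = −0.5 × (2.7057 − 0.2459) = -1.2299

ln β = -1.230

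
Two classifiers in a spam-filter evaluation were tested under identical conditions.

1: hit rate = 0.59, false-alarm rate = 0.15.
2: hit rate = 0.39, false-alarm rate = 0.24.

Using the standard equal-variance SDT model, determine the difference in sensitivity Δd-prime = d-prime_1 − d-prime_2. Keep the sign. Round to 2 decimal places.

1: z(0.59) = 0.228, z(0.15) = -1.036, d' = 1.264
2: z(0.39) = -0.279, z(0.24) = -0.706, d' = 0.427
Δd' = d'_1 − d'_2 = 1.264 − 0.427 = 0.837
1 has the higher sensitivity.

Δd-prime = 0.84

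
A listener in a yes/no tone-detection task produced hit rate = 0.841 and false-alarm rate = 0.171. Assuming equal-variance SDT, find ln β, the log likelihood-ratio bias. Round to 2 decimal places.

ln β = -0.05

z(0.841) = 0.999, z(0.171) = -0.950
ln β = −½·[z(H)² − z(FA)²] = −0.5 × (0.998 − 0.903) = -0.0475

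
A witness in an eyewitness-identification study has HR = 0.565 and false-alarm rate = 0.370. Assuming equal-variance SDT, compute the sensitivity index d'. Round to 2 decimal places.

d' = 0.50

z(0.565) = 0.1637, z(0.370) = -0.3319
d' = z(H) − z(FA) = 0.1637 − (-0.3319) = 0.4956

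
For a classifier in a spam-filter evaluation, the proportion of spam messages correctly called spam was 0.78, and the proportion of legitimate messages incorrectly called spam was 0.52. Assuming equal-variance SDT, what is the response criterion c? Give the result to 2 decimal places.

c = -0.41

z(0.78) = 0.7722, z(0.52) = 0.0502
c = −½·[z(H) + z(FA)] = −0.5 × (0.7722 + 0.0502) = -0.4112
c < 0: the classifier has a liberal response bias.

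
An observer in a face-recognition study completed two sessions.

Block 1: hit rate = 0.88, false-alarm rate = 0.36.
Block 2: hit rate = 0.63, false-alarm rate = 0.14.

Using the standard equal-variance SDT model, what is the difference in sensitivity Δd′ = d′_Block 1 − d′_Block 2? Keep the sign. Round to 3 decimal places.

Block 1: z(0.88) = 1.1750, z(0.36) = -0.3585, d' = 1.5335
Block 2: z(0.63) = 0.3319, z(0.14) = -1.0803, d' = 1.4122
Δd' = d'_Block 1 − d'_Block 2 = 1.5335 − 1.4122 = 0.1213
Block 1 has the higher sensitivity.

Δd′ = 0.121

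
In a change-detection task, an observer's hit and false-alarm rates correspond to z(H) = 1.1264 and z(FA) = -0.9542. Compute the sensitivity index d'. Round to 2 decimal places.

d' = z(H) − z(FA) = 1.1264 − (-0.9542) = 2.0806

d' = 2.08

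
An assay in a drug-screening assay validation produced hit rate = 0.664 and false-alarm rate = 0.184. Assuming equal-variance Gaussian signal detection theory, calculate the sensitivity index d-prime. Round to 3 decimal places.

d-prime = 1.324

z(0.664) = 0.4234, z(0.184) = -0.9002
d' = z(H) − z(FA) = 0.4234 − (-0.9002) = 1.3236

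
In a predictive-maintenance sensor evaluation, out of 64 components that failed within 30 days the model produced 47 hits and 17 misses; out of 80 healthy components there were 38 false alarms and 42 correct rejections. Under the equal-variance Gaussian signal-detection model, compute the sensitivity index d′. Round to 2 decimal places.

H = 47/64 = 0.7344
FA = 38/80 = 0.4750
z(H) = z(0.7344) = 0.626
z(FA) = z(0.4750) = -0.063
d' = z(H) − z(FA) = 0.626 − (-0.063) = 0.689

d′ = 0.69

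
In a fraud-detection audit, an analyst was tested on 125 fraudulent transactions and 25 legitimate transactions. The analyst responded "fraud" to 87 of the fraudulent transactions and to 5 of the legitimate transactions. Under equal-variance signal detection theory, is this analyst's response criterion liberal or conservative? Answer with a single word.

z(H) = 0.513, z(FA) = -0.842
c = −½·(z(H) + z(FA)) = 0.1645
c > 0 → conservative criterion (biased toward responding “no”).

conservative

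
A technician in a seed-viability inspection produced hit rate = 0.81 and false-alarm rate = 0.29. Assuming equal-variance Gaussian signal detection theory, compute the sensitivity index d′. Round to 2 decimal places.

d′ = 1.43

z(0.81) = 0.878, z(0.29) = -0.553
d' = z(H) − z(FA) = 0.878 − (-0.553) = 1.431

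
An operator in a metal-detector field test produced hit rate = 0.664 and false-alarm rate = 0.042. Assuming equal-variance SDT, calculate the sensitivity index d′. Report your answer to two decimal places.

d′ = 2.15

z(H) = 0.423
z(FA) = -1.728
d' = z(H) − z(FA) = 0.423 − (-1.728) = 2.151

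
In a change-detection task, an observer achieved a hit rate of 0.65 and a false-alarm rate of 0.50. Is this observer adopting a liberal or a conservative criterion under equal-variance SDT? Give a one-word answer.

liberal

z(H) = 0.385, z(FA) = 0.000
c = −½·(z(H) + z(FA)) = -0.1925
c < 0 → liberal criterion (biased toward responding “yes”).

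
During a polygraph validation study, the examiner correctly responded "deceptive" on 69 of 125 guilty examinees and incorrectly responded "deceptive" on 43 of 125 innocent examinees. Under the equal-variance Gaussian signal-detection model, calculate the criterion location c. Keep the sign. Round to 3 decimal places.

H = 69/125 = 0.5520
FA = 43/125 = 0.3440
z(H) = z(0.5520) = 0.1307
z(FA) = z(0.3440) = -0.4016
c = −½·[z(H) + z(FA)] = −0.5 × (0.1307 + (-0.4016)) = 0.13545

c = 0.135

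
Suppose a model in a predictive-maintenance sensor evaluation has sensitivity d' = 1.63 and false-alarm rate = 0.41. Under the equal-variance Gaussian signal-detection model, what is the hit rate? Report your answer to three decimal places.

hit rate = 0.920

z(false-alarm rate) = z(0.41) = -0.2275
z(H) = z(FA) + d' = -0.2275 + 1.63 = 1.4025
hit rate = Φ(1.4025) = 0.9196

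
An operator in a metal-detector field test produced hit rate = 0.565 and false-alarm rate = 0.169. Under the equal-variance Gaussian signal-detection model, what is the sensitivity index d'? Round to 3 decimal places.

z(0.565) = 0.1637, z(0.169) = -0.9581
d' = z(H) − z(FA) = 0.1637 − (-0.9581) = 1.1218

d' = 1.122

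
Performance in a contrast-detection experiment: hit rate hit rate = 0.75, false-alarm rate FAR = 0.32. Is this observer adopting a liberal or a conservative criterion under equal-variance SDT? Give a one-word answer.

liberal

z(H) = 0.674, z(FA) = -0.468
c = −½·(z(H) + z(FA)) = -0.103
c < 0 → liberal criterion (biased toward responding “yes”).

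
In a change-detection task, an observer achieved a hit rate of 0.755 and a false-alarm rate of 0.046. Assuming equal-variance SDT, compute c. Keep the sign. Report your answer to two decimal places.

c = 0.50

z(H) = z(0.755) = 0.6903
z(FA) = z(0.046) = -1.6849
c = −½·[z(H) + z(FA)] = −0.5 × (0.6903 + (-1.6849)) = 0.4973
c > 0: the observer has a conservative response bias.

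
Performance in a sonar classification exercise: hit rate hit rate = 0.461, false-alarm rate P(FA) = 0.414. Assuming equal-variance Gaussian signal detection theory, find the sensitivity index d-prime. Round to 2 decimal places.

Φ⁻¹(H) = Φ⁻¹(0.461) = -0.098
Φ⁻¹(FA) = Φ⁻¹(0.414) = -0.217
d' = z(H) − z(FA) = -0.098 − (-0.217) = 0.119

d-prime = 0.12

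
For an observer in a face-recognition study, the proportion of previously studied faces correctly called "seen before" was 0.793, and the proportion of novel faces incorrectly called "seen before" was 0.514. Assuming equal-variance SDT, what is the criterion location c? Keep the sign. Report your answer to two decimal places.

z(0.793) = 0.8169, z(0.514) = 0.0351
c = −½·[z(H) + z(FA)] = −0.5 × (0.8169 + 0.0351) = -0.4260
c < 0: the observer has a liberal response bias.

c = -0.43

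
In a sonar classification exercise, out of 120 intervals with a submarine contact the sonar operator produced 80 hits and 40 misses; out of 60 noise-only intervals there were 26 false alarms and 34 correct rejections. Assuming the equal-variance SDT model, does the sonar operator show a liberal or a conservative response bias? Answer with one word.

liberal

z(H) = 0.431, z(FA) = -0.168
c = −½·(z(H) + z(FA)) = -0.1315
c < 0 → liberal criterion (biased toward responding “yes”).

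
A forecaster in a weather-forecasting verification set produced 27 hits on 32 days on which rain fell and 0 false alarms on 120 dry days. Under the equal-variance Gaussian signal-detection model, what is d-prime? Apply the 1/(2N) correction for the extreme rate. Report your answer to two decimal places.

d-prime = 3.65

The false-alarm rate is 0/120 = 0, so apply the 1/(2N) correction: FA → 1/(2·120) = 0.00417.
z(H) = z(0.84375) = 1.010
z(FA) = z(0.00417) = -2.638
d' = 1.010 − (-2.638) = 3.648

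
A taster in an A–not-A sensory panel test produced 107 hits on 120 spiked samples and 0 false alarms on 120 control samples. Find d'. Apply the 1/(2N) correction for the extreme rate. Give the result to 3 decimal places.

The false-alarm rate is 0/120 = 0, so apply the 1/(2N) correction: FA → 1/(2·120) = 0.00417.
z(H) = z(0.89167) = 1.2355
z(FA) = z(0.00417) = -2.6380
d' = 1.2355 − (-2.6380) = 3.8735

d' = 3.874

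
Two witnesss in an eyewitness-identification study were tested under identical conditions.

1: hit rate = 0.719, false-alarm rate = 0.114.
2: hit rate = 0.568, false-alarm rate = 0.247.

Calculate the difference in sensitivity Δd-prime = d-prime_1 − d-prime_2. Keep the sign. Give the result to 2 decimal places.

Δd-prime = 0.93

1: z(0.719) = 0.580, z(0.114) = -1.206, d' = 1.786
2: z(0.568) = 0.171, z(0.247) = -0.684, d' = 0.855
Δd' = d'_1 − d'_2 = 1.786 − 0.855 = 0.931
1 has the higher sensitivity.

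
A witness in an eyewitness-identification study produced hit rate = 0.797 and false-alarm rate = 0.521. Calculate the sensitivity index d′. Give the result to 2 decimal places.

z(H) = z(0.797) = 0.831
z(FA) = z(0.521) = 0.053
d' = z(H) − z(FA) = 0.831 − 0.053 = 0.778

d′ = 0.78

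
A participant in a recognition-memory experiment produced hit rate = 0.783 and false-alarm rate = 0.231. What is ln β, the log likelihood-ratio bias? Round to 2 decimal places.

ln β = -0.04

z(H) = 0.782
z(FA) = -0.736
ln β = −½·[z(H)² − z(FA)²] = −0.5 × (0.612 − 0.542) = -0.035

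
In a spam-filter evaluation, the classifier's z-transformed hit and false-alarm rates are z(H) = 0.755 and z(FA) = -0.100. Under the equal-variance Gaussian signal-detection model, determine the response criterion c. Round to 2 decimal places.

c = −½·[z(H) + z(FA)] = −½·(0.755 + (-0.100)) = -0.3275

c = -0.33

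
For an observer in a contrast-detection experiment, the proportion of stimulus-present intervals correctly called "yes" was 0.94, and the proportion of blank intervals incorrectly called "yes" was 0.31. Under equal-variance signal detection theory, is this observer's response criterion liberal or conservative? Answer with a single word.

liberal

z(H) = 1.555, z(FA) = -0.496
c = −½·(z(H) + z(FA)) = -0.5295
c < 0 → liberal criterion (biased toward responding “yes”).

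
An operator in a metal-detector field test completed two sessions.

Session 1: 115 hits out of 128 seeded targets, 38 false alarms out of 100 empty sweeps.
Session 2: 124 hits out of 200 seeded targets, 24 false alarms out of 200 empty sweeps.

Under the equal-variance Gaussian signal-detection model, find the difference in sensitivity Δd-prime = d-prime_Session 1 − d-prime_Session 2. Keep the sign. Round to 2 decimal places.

Session 1: z(0.8984) = 1.272, z(0.3800) = -0.305, d' = 1.577
Session 2: z(0.6200) = 0.305, z(0.1200) = -1.175, d' = 1.480
Δd' = d'_Session 1 − d'_Session 2 = 1.577 − 1.480 = 0.097
Session 1 has the higher sensitivity.

Δd-prime = 0.10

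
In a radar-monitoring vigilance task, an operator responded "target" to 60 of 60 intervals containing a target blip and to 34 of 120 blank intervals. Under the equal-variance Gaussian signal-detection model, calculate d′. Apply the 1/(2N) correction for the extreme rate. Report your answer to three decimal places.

The hit rate is 60/60 = 1, so apply the 1/(2N) correction: H → 1 − 1/(2·60) = 0.99167.
z(H) = z(0.99167) = 2.3941
z(FA) = z(0.28333) = -0.5730
d' = 2.3941 − (-0.5730) = 2.9671

d′ = 2.967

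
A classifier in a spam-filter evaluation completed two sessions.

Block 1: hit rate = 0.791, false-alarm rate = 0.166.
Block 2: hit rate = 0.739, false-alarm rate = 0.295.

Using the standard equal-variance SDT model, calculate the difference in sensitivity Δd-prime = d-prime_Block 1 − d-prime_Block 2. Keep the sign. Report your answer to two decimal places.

Block 1: z(0.791) = 0.810, z(0.166) = -0.970, d' = 1.780
Block 2: z(0.739) = 0.640, z(0.295) = -0.539, d' = 1.179
Δd' = d'_Block 1 − d'_Block 2 = 1.780 − 1.179 = 0.601
Block 1 has the higher sensitivity.

Δd-prime = 0.60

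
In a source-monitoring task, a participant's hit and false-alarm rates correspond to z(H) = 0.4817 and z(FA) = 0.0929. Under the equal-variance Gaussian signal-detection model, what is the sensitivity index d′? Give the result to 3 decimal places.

d' = z(H) − z(FA) = 0.4817 − 0.0929 = 0.3888

d′ = 0.389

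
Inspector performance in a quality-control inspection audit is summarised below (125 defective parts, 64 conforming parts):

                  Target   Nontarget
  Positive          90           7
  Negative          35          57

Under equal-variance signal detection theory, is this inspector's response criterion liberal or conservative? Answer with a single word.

conservative

z(H) = 0.583, z(FA) = -1.230
c = −½·(z(H) + z(FA)) = 0.3235
c > 0 → conservative criterion (biased toward responding “no”).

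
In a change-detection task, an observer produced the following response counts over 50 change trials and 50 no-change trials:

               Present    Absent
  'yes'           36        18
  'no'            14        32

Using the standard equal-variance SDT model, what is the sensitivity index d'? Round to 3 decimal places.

H = 36/50 = 0.7200
FA = 18/50 = 0.3600
z(H) = 0.5828
z(FA) = -0.3585
d' = z(H) − z(FA) = 0.5828 − (-0.3585) = 0.9413

d' = 0.941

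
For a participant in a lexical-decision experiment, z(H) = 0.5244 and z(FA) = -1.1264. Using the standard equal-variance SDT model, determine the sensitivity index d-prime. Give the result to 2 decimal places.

d' = z(H) − z(FA) = 0.5244 − (-1.1264) = 1.6508

d-prime = 1.65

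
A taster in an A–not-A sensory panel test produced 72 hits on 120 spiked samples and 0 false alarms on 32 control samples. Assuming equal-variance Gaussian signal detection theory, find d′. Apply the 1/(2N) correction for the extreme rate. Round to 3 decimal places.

The false-alarm rate is 0/32 = 0, so apply the 1/(2N) correction: FA → 1/(2·32) = 0.01562.
z(H) = z(0.60000) = 0.2533
z(FA) = z(0.01562) = -2.1540
d' = 0.2533 − (-2.1540) = 2.4073

d′ = 2.407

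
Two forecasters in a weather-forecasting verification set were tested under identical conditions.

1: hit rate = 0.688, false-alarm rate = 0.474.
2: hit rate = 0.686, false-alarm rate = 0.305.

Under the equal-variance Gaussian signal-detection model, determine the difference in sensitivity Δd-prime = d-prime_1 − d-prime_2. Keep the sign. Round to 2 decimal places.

Δd-prime = -0.44

1: z(0.688) = 0.490, z(0.474) = -0.065, d' = 0.555
2: z(0.686) = 0.485, z(0.305) = -0.510, d' = 0.995
Δd' = d'_1 − d'_2 = 0.555 − 0.995 = -0.440
2 has the higher sensitivity.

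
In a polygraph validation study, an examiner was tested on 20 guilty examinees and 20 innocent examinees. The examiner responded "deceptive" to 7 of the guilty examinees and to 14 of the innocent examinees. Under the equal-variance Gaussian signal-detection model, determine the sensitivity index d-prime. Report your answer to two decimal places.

d-prime = -0.91

H = 7/20 = 0.3500
FA = 14/20 = 0.7000
Φ⁻¹(H) = Φ⁻¹(0.3500) = -0.3853
Φ⁻¹(FA) = Φ⁻¹(0.7000) = 0.5244
d' = z(H) − z(FA) = -0.3853 − 0.5244 = -0.9097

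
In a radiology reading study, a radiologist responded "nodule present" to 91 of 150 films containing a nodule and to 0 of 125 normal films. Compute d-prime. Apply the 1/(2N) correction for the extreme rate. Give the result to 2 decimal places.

The false-alarm rate is 0/125 = 0, so apply the 1/(2N) correction: FA → 1/(2·125) = 0.00400.
z(H) = z(0.60667) = 0.271
z(FA) = z(0.00400) = -2.652
d' = 0.271 − (-2.652) = 2.923

d-prime = 2.92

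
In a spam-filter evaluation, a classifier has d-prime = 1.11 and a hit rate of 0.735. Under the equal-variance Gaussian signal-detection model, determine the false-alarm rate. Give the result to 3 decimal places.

z(hit rate) = z(0.735) = 0.6280
z(FA) = z(H) − d' = 0.6280 − 1.11 = -0.4820
false-alarm rate = Φ(-0.4820) = 0.3149

false-alarm rate = 0.315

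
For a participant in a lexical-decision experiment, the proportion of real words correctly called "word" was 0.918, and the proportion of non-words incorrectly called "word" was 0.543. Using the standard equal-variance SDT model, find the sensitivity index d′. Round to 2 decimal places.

z(0.918) = 1.392, z(0.543) = 0.108
d' = z(H) − z(FA) = 1.392 − 0.108 = 1.284

d′ = 1.28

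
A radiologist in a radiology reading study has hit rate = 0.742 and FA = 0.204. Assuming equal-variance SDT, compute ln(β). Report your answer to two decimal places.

z(H) = z(0.742) = 0.650
z(FA) = z(0.204) = -0.827
ln β = −½·[z(H)² − z(FA)²] = −0.5 × (0.423 − 0.684) = 0.1305

ln β = 0.13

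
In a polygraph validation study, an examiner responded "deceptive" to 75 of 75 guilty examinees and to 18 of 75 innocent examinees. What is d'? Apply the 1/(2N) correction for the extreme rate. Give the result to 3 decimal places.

d' = 3.181

The hit rate is 75/75 = 1, so apply the 1/(2N) correction: H → 1 − 1/(2·75) = 0.99333.
z(H) = z(0.99333) = 2.4746
z(FA) = z(0.24000) = -0.7063
d' = 2.4746 − (-0.7063) = 3.1809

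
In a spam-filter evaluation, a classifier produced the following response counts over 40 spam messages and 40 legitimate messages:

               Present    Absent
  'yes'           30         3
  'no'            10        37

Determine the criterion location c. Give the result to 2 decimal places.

H = 30/40 = 0.7500
FA = 3/40 = 0.0750
Φ⁻¹(0.7500) = 0.6745, Φ⁻¹(0.0750) = -1.4395
c = −½·[z(H) + z(FA)] = −0.5 × (0.6745 + (-1.4395)) = 0.3825

c = 0.38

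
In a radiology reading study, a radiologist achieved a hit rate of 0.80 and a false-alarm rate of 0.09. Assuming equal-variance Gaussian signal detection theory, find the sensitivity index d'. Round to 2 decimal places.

z(H) = z(0.80) = 0.842
z(FA) = z(0.09) = -1.341
d' = z(H) − z(FA) = 0.842 − (-1.341) = 2.183

d' = 2.18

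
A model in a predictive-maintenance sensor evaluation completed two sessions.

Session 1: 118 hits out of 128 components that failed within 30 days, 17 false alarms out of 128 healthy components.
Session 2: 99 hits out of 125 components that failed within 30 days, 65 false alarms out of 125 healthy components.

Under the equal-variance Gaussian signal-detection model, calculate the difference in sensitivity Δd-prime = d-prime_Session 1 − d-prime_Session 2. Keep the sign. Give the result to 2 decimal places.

Session 1: z(0.9219) = 1.418, z(0.1328) = -1.113, d' = 2.531
Session 2: z(0.7920) = 0.813, z(0.5200) = 0.050, d' = 0.763
Δd' = d'_Session 1 − d'_Session 2 = 2.531 − 0.763 = 1.768
Session 1 has the higher sensitivity.

Δd-prime = 1.77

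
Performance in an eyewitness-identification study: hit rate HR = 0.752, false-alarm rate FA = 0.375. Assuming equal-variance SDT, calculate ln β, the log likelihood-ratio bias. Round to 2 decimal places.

ln β = -0.18

z(H) = z(0.752) = 0.681
z(FA) = z(0.375) = -0.319
ln β = −½·[z(H)² − z(FA)²] = −0.5 × (0.464 − 0.102) = -0.181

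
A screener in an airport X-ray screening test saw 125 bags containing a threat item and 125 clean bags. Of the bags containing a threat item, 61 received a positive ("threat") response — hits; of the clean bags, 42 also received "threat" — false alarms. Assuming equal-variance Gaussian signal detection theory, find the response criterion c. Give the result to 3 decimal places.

c = 0.227

H = 61/125 = 0.4880
FA = 42/125 = 0.3360
z(H) = z(0.4880) = -0.0301
z(FA) = z(0.3360) = -0.4234
c = −½·[z(H) + z(FA)] = −0.5 × (-0.0301 + (-0.4234)) = 0.22675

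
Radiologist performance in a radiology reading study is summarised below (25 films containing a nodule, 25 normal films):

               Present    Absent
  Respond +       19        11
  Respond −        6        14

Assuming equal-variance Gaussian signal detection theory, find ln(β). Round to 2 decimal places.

ln β = -0.24

H = 19/25 = 0.7600
FA = 11/25 = 0.4400
z(H) = z(0.7600) = 0.706
z(FA) = z(0.4400) = -0.151
ln β = −½·[z(H)² − z(FA)²] = −0.5 × (0.498 − 0.023) = -0.2375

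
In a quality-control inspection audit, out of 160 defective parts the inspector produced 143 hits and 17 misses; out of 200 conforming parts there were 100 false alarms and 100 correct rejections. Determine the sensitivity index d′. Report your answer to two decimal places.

d′ = 1.25

H = 143/160 = 0.8938
FA = 100/200 = 0.5000
Φ⁻¹(H) = Φ⁻¹(0.8938) = 1.247
Φ⁻¹(FA) = Φ⁻¹(0.5000) = 0.000
d' = z(H) − z(FA) = 1.247 − 0.000 = 1.247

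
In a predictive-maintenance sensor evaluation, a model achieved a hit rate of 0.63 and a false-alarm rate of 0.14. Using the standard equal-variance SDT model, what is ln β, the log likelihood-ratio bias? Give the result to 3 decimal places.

z(H) = 0.3319
z(FA) = -1.0803
ln β = −½·[z(H)² − z(FA)²] = −0.5 × (0.1102 − 1.1670) = 0.5284

ln β = 0.528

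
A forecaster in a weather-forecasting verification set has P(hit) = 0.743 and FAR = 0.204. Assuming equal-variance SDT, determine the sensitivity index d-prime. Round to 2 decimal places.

z(H) = 0.6526
z(FA) = -0.8274
d' = z(H) − z(FA) = 0.6526 − (-0.8274) = 1.4800

d-prime = 1.48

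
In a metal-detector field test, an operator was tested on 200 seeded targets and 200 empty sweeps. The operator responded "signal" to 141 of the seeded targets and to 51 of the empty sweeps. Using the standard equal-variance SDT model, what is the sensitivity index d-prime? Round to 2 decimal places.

H = 141/200 = 0.7050
FA = 51/200 = 0.2550
Φ⁻¹(H) = 0.539
Φ⁻¹(FA) = -0.659
d' = z(H) − z(FA) = 0.539 − (-0.659) = 1.198

d-prime = 1.20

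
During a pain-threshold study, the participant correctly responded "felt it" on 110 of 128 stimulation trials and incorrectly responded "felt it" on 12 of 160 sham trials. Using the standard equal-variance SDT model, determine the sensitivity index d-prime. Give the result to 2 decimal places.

H = 110/128 = 0.8594
FA = 12/160 = 0.0750
Φ⁻¹(H) = 1.078
Φ⁻¹(FA) = -1.440
d' = z(H) − z(FA) = 1.078 − (-1.440) = 2.518

d-prime = 2.52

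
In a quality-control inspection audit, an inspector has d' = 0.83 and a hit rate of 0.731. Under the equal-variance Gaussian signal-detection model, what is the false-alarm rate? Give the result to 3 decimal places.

z(hit rate) = z(0.731) = 0.6158
z(FA) = z(H) − d' = 0.6158 − 0.83 = -0.2142
false-alarm rate = Φ(-0.2142) = 0.4152

false-alarm rate = 0.415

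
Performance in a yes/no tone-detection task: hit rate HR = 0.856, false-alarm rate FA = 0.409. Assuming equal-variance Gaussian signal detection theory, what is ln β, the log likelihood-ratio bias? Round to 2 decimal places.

ln β = -0.54

z(0.856) = 1.063, z(0.409) = -0.230
ln β = −½·[z(H)² − z(FA)²] = −0.5 × (1.130 − 0.053) = -0.5385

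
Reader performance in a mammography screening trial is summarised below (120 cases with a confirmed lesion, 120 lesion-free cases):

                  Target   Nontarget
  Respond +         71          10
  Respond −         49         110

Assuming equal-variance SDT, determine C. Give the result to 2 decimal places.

C = 0.58

H = 71/120 = 0.5917
FA = 10/120 = 0.0833
Φ⁻¹(H) = Φ⁻¹(0.5917) = 0.2319
Φ⁻¹(FA) = Φ⁻¹(0.0833) = -1.3832
c = −½·[z(H) + z(FA)] = −0.5 × (0.2319 + (-1.3832)) = 0.57565
c > 0: the reader has a conservative response bias.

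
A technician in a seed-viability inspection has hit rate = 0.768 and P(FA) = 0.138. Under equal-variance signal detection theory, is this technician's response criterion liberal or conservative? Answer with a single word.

z(H) = 0.732, z(FA) = -1.089
c = −½·(z(H) + z(FA)) = 0.1785
c > 0 → conservative criterion (biased toward responding “no”).

conservative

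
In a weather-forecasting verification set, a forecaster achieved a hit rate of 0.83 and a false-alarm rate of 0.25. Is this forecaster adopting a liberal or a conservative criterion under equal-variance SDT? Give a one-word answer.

liberal

z(H) = 0.954, z(FA) = -0.674
c = −½·(z(H) + z(FA)) = -0.140
c < 0 → liberal criterion (biased toward responding “yes”).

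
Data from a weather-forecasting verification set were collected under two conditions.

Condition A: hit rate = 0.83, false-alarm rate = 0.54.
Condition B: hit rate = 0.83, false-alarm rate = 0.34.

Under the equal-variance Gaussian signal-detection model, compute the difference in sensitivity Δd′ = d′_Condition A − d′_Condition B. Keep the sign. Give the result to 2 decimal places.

Condition A: z(0.83) = 0.954, z(0.54) = 0.100, d' = 0.854
Condition B: z(0.83) = 0.954, z(0.34) = -0.412, d' = 1.366
Δd' = d'_Condition A − d'_Condition B = 0.854 − 1.366 = -0.512
Condition B has the higher sensitivity.

Δd′ = -0.51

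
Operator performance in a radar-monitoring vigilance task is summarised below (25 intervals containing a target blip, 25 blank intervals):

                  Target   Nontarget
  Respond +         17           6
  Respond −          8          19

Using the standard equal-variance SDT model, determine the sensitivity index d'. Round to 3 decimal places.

H = 17/25 = 0.6800
FA = 6/25 = 0.2400
z(H) = z(0.6800) = 0.4677
z(FA) = z(0.2400) = -0.7063
d' = z(H) − z(FA) = 0.4677 − (-0.7063) = 1.1740

d' = 1.174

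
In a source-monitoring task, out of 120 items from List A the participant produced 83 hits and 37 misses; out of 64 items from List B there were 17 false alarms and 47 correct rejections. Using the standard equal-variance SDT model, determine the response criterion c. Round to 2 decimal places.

H = 83/120 = 0.6917
FA = 17/64 = 0.2656
z(H) = 0.5007
z(FA) = -0.6262
c = −½·[z(H) + z(FA)] = −0.5 × (0.5007 + (-0.6262)) = 0.06275
c > 0: the participant has a conservative response bias.

c = 0.06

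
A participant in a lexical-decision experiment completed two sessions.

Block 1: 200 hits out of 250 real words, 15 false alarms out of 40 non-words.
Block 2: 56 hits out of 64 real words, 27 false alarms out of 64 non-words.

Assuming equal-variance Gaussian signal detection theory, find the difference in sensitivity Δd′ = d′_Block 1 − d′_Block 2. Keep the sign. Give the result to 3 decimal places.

Block 1: z(0.8000) = 0.8416, z(0.3750) = -0.3186, d' = 1.1602
Block 2: z(0.8750) = 1.1503, z(0.4219) = -0.1970, d' = 1.3473
Δd' = d'_Block 1 − d'_Block 2 = 1.1602 − 1.3473 = -0.1871
Block 2 has the higher sensitivity.

Δd′ = -0.187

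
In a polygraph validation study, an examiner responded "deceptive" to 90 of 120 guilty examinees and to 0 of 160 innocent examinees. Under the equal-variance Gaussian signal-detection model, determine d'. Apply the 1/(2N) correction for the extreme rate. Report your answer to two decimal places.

The false-alarm rate is 0/160 = 0, so apply the 1/(2N) correction: FA → 1/(2·160) = 0.00313.
z(H) = z(0.75000) = 0.674
z(FA) = z(0.00313) = -2.734
d' = 0.674 − (-2.734) = 3.408

d' = 3.41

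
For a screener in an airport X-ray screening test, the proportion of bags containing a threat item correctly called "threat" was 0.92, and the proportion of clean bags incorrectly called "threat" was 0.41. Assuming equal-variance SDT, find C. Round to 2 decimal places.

C = -0.59

z(H) = 1.4051
z(FA) = -0.2275
c = −½·[z(H) + z(FA)] = −0.5 × (1.4051 + (-0.2275)) = -0.5888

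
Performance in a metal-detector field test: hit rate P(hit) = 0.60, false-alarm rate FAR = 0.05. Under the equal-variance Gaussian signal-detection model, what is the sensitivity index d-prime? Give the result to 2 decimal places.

z(0.60) = 0.253, z(0.05) = -1.645
d' = z(H) − z(FA) = 0.253 − (-1.645) = 1.898

d-prime = 1.90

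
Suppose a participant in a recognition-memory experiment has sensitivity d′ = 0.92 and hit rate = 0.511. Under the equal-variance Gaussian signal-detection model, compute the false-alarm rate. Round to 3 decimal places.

z(hit rate) = z(0.511) = 0.0276
z(FA) = z(H) − d' = 0.0276 − 0.92 = -0.8924
false-alarm rate = Φ(-0.8924) = 0.1861

false-alarm rate = 0.186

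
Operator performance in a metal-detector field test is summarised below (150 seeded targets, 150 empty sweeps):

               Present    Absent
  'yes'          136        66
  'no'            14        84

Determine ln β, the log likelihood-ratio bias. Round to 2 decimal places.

ln β = -0.86

H = 136/150 = 0.9067
FA = 66/150 = 0.4400
z(0.9067) = 1.321, z(0.4400) = -0.151
ln β = −½·[z(H)² − z(FA)²] = −0.5 × (1.745 − 0.023) = -0.861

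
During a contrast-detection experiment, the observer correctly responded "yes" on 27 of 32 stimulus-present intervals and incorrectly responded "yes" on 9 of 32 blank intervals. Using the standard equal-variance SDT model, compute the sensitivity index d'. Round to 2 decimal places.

H = 27/32 = 0.8438
FA = 9/32 = 0.2812
Φ⁻¹(H) = Φ⁻¹(0.8438) = 1.0102
Φ⁻¹(FA) = Φ⁻¹(0.2812) = -0.5793
d' = z(H) − z(FA) = 1.0102 − (-0.5793) = 1.5895

d' = 1.59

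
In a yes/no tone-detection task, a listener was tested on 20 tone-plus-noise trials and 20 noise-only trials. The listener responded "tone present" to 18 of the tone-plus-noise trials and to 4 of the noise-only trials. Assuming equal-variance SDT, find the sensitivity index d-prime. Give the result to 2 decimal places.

d-prime = 2.12

H = 18/20 = 0.9000
FA = 4/20 = 0.2000
z(H) = z(0.9000) = 1.2816
z(FA) = z(0.2000) = -0.8416
d' = z(H) − z(FA) = 1.2816 − (-0.8416) = 2.1232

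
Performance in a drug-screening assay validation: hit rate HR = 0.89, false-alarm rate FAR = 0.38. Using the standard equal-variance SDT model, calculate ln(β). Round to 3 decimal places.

z(0.89) = 1.2265, z(0.38) = -0.3055
ln β = −½·[z(H)² − z(FA)²] = −0.5 × (1.5043 − 0.0933) = -0.7055

ln β = -0.706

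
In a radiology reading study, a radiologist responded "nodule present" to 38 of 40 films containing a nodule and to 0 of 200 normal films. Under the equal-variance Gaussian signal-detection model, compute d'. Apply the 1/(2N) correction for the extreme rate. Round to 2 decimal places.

The false-alarm rate is 0/200 = 0, so apply the 1/(2N) correction: FA → 1/(2·200) = 0.00250.
z(H) = z(0.95000) = 1.645
z(FA) = z(0.00250) = -2.807
d' = 1.645 − (-2.807) = 4.452

d' = 4.45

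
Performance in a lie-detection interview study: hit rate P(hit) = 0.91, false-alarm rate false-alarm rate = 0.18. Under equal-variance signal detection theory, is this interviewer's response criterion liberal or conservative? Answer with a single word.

liberal

z(H) = 1.341, z(FA) = -0.915
c = −½·(z(H) + z(FA)) = -0.213
c < 0 → liberal criterion (biased toward responding “yes”).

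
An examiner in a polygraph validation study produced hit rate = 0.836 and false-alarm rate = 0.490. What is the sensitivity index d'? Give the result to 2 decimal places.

z(0.836) = 0.978, z(0.490) = -0.025
d' = z(H) − z(FA) = 0.978 − (-0.025) = 1.003

d' = 1.00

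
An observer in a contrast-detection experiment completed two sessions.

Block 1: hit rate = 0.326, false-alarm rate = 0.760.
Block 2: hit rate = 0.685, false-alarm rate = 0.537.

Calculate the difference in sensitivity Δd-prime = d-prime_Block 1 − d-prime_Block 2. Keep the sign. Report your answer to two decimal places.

Δd-prime = -1.55

Block 1: z(0.326) = -0.451, z(0.760) = 0.706, d' = -1.157
Block 2: z(0.685) = 0.482, z(0.537) = 0.093, d' = 0.389
Δd' = d'_Block 1 − d'_Block 2 = -1.157 − 0.389 = -1.546
Block 2 has the higher sensitivity.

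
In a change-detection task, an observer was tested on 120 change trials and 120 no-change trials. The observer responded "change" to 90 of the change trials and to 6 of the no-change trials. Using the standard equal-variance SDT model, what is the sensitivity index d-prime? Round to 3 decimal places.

H = 90/120 = 0.7500
FA = 6/120 = 0.0500
Φ⁻¹(0.7500) = 0.6745, Φ⁻¹(0.0500) = -1.6449
d' = z(H) − z(FA) = 0.6745 − (-1.6449) = 2.3194

d-prime = 2.319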